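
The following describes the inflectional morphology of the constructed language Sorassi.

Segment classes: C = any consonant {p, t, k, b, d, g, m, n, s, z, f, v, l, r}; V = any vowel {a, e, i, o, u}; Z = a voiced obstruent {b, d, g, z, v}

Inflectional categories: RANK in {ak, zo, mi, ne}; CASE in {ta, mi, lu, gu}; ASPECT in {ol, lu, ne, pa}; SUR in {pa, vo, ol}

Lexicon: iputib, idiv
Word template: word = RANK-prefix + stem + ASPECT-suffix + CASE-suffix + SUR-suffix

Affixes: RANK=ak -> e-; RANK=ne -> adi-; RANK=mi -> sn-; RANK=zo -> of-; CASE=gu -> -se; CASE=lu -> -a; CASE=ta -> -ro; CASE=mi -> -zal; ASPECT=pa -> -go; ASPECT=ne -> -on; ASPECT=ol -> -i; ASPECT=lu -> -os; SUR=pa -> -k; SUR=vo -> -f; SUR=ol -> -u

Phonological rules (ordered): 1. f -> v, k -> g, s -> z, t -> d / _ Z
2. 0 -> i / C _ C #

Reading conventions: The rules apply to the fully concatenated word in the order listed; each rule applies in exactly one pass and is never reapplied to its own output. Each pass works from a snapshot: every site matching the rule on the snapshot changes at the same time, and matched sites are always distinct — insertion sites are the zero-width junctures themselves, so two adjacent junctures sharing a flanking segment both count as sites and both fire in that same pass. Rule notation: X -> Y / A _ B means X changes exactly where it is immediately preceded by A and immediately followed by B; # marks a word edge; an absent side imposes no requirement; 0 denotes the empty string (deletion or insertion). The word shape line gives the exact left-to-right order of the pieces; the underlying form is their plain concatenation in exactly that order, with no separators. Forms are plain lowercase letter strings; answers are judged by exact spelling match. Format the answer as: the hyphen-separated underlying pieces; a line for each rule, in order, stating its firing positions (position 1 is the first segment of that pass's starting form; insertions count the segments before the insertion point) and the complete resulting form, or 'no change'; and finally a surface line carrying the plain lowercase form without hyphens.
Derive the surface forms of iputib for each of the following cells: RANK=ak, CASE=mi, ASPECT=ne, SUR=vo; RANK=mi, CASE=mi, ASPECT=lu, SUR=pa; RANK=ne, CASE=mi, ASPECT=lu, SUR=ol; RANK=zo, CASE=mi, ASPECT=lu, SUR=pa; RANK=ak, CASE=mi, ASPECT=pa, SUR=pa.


cell RANK=ak, CASE=mi, ASPECT=ne, SUR=vo:
underlying: e-iputib-on-zal-f
1. f -> v, k -> g, s -> z, t -> d / _ Z: no change
2. 0 -> i / C _ C #: inserts after position(s) 12: eiputibonzalif
surface: eiputibonzalif

cell RANK=mi, CASE=mi, ASPECT=lu, SUR=pa:
underlying: sn-iputib-os-zal-k
1. f -> v, k -> g, s -> z, t -> d / _ Z: fires at position(s) 10: sniputibozzalk
2. 0 -> i / C _ C #: inserts after position(s) 13: sniputibozzalik
surface: sniputibozzalik

cell RANK=ne, CASE=mi, ASPECT=lu, SUR=ol:
underlying: adi-iputib-os-zal-u
1. f -> v, k -> g, s -> z, t -> d / _ Z: fires at position(s) 11: adiiputibozzalu
2. 0 -> i / C _ C #: no change
surface: adiiputibozzalu

cell RANK=zo, CASE=mi, ASPECT=lu, SUR=pa:
underlying: of-iputib-os-zal-k
1. f -> v, k -> g, s -> z, t -> d / _ Z: fires at position(s) 10: ofiputibozzalk
2. 0 -> i / C _ C #: inserts after position(s) 13: ofiputibozzalik
surface: ofiputibozzalik

cell RANK=ak, CASE=mi, ASPECT=pa, SUR=pa:
underlying: e-iputib-go-zal-k
1. f -> v, k -> g, s -> z, t -> d / _ Z: no change
2. 0 -> i / C _ C #: inserts after position(s) 12: eiputibgozalik
surface: eiputibgozalik


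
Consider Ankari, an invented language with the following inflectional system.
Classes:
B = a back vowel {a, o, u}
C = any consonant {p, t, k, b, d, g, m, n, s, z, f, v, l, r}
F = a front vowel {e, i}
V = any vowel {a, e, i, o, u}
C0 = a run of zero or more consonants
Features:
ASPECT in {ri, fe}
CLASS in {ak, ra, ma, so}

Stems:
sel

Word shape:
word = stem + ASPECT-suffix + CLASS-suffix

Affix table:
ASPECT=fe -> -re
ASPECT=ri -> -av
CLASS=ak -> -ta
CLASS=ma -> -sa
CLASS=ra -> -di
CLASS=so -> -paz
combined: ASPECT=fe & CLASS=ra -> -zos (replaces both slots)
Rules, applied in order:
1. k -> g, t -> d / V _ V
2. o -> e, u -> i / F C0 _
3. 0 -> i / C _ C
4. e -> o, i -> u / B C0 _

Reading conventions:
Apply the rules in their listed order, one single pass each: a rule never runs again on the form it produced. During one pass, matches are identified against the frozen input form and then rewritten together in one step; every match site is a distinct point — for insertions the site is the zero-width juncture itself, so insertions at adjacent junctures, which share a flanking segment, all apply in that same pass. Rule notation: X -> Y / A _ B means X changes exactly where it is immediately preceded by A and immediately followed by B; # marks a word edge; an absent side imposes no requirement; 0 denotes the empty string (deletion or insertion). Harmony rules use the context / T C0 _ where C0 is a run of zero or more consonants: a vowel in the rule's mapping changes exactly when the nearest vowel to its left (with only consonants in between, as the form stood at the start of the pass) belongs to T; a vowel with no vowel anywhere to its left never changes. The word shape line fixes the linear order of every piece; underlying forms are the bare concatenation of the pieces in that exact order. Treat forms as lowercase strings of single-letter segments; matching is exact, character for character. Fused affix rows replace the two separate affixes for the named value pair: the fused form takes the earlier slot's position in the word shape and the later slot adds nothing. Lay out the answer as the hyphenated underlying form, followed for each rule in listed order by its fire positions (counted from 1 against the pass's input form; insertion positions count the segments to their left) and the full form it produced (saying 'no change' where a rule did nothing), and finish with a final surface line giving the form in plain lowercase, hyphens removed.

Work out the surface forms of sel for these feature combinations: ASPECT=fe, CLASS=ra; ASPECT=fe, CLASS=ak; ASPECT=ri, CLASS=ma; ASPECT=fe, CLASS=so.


cell ASPECT=fe, CLASS=ra:
underlying: sel-zos
1. k -> g, t -> d / V _ V: no change
2. o -> e, u -> i / F C0 _: fires at position(s) 5: selzes
3. 0 -> i / C _ C: inserts after position(s) 3: selizes
4. e -> o, i -> u / B C0 _: no change
surface: selizes

cell ASPECT=fe, CLASS=ak:
underlying: sel-re-ta
1. k -> g, t -> d / V _ V: fires at position(s) 6: selreda
2. o -> e, u -> i / F C0 _: no change
3. 0 -> i / C _ C: inserts after position(s) 3: selireda
4. e -> o, i -> u / B C0 _: no change
surface: selireda

cell ASPECT=ri, CLASS=ma:
underlying: sel-av-sa
1. k -> g, t -> d / V _ V: no change
2. o -> e, u -> i / F C0 _: no change
3. 0 -> i / C _ C: inserts after position(s) 5: selavisa
4. e -> o, i -> u / B C0 _: fires at position(s) 6: selavusa
surface: selavusa

cell ASPECT=fe, CLASS=so:
underlying: sel-re-paz
1. k -> g, t -> d / V _ V: no change
2. o -> e, u -> i / F C0 _: no change
3. 0 -> i / C _ C: inserts after position(s) 3: selirepaz
4. e -> o, i -> u / B C0 _: no change
surface: selirepaz


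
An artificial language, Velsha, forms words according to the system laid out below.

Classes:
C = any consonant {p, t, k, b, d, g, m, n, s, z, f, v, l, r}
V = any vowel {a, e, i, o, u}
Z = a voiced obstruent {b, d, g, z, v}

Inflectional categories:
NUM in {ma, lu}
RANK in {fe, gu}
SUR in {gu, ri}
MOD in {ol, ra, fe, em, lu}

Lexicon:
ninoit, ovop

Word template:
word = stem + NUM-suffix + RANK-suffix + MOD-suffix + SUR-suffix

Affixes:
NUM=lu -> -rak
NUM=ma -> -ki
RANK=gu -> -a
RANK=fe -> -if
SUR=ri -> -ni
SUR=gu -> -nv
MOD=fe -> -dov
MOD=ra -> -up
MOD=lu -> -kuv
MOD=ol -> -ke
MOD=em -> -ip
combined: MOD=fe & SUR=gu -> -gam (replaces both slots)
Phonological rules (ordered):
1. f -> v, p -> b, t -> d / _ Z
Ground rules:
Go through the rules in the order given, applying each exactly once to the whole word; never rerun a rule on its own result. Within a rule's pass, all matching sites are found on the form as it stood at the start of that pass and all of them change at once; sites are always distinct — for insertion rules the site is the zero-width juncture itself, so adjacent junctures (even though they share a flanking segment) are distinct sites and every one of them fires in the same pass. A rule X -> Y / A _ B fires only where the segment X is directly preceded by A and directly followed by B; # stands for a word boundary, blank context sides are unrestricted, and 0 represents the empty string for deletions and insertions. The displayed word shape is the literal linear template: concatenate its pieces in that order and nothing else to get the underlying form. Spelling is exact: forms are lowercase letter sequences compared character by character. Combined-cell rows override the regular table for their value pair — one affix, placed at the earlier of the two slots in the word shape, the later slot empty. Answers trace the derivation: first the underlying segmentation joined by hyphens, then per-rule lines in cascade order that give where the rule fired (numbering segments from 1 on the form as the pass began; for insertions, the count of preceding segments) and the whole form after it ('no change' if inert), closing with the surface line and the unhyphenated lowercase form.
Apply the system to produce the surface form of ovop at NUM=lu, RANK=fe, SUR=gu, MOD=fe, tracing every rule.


underlying: ovop-rak-if-gam
1. f -> v, p -> b, t -> d / _ Z: fires at position(s) 9: ovoprakivgam
surface: ovoprakivgam


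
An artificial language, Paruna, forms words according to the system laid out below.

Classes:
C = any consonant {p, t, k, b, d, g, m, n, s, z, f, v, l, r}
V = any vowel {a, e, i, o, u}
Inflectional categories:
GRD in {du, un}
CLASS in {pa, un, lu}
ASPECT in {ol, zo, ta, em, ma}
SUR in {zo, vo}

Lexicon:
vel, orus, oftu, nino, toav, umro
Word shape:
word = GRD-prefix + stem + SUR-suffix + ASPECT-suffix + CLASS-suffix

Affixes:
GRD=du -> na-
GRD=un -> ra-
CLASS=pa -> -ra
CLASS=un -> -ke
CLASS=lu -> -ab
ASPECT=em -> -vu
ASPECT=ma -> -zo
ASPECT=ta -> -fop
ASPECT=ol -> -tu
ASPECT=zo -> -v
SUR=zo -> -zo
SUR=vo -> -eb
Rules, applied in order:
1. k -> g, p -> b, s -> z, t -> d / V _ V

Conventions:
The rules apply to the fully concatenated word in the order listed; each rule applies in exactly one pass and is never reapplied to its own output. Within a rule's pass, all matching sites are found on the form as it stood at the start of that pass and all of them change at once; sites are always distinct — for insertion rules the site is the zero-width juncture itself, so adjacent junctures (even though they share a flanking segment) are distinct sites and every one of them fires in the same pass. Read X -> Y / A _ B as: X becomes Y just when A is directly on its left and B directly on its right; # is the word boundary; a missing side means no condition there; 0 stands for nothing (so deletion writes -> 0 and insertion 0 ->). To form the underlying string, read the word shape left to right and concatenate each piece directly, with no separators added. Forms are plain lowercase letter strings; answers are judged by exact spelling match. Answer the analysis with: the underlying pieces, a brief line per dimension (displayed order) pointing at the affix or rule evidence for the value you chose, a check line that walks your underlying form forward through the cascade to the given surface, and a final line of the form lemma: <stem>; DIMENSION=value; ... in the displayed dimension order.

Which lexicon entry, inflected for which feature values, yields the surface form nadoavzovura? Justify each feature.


underlying: na-toav-zo-vu-ra
GRD=du - signalled by the affix na-
CLASS=pa - signalled by the affix -ra
ASPECT=em - signalled by the affix -vu
SUR=zo - signalled by the affix -zo
check: natoavzovura -> nadoavzovura
lemma: toav; GRD=du; CLASS=pa; ASPECT=em; SUR=zo


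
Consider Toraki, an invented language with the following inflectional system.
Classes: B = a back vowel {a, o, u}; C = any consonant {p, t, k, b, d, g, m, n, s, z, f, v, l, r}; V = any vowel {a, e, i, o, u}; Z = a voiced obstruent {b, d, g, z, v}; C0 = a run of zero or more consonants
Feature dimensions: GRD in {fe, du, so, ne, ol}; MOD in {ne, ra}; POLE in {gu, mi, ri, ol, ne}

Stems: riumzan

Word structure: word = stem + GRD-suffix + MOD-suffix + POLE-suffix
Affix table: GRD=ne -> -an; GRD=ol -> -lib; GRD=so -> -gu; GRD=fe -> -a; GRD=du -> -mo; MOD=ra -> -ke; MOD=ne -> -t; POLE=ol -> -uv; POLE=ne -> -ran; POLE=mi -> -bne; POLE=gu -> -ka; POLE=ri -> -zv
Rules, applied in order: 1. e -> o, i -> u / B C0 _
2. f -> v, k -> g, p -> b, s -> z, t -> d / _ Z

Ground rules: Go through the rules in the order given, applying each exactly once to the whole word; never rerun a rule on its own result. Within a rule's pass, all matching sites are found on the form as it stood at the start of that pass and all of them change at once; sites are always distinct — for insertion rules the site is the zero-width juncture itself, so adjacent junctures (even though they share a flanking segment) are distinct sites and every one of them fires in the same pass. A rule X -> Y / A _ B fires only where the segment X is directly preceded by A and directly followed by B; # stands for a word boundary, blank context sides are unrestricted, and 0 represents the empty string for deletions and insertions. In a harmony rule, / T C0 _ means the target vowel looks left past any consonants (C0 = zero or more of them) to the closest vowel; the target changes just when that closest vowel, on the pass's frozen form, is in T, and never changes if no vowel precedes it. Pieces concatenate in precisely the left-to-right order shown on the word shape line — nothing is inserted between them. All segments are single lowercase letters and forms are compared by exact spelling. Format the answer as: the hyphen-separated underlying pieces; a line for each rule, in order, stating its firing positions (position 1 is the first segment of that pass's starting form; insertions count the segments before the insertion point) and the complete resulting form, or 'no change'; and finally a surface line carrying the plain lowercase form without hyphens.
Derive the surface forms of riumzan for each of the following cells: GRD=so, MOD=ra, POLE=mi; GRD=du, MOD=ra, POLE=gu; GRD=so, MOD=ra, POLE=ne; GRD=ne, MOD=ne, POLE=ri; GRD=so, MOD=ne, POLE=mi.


cell GRD=so, MOD=ra, POLE=mi:
underlying: riumzan-gu-ke-bne
1. e -> o, i -> u / B C0 _: fires at position(s) 11: riumzangukobne
2. f -> v, k -> g, p -> b, s -> z, t -> d / _ Z: no change
surface: riumzangukobne

cell GRD=du, MOD=ra, POLE=gu:
underlying: riumzan-mo-ke-ka
1. e -> o, i -> u / B C0 _: fires at position(s) 11: riumzanmokoka
2. f -> v, k -> g, p -> b, s -> z, t -> d / _ Z: no change
surface: riumzanmokoka

cell GRD=so, MOD=ra, POLE=ne:
underlying: riumzan-gu-ke-ran
1. e -> o, i -> u / B C0 _: fires at position(s) 11: riumzangukoran
2. f -> v, k -> g, p -> b, s -> z, t -> d / _ Z: no change
surface: riumzangukoran

cell GRD=ne, MOD=ne, POLE=ri:
underlying: riumzan-an-t-zv
1. e -> o, i -> u / B C0 _: no change
2. f -> v, k -> g, p -> b, s -> z, t -> d / _ Z: fires at position(s) 10: riumzanandzv
surface: riumzanandzv

cell GRD=so, MOD=ne, POLE=mi:
underlying: riumzan-gu-t-bne
1. e -> o, i -> u / B C0 _: fires at position(s) 13: riumzangutbno
2. f -> v, k -> g, p -> b, s -> z, t -> d / _ Z: fires at position(s) 10: riumzangudbno
surface: riumzangudbno


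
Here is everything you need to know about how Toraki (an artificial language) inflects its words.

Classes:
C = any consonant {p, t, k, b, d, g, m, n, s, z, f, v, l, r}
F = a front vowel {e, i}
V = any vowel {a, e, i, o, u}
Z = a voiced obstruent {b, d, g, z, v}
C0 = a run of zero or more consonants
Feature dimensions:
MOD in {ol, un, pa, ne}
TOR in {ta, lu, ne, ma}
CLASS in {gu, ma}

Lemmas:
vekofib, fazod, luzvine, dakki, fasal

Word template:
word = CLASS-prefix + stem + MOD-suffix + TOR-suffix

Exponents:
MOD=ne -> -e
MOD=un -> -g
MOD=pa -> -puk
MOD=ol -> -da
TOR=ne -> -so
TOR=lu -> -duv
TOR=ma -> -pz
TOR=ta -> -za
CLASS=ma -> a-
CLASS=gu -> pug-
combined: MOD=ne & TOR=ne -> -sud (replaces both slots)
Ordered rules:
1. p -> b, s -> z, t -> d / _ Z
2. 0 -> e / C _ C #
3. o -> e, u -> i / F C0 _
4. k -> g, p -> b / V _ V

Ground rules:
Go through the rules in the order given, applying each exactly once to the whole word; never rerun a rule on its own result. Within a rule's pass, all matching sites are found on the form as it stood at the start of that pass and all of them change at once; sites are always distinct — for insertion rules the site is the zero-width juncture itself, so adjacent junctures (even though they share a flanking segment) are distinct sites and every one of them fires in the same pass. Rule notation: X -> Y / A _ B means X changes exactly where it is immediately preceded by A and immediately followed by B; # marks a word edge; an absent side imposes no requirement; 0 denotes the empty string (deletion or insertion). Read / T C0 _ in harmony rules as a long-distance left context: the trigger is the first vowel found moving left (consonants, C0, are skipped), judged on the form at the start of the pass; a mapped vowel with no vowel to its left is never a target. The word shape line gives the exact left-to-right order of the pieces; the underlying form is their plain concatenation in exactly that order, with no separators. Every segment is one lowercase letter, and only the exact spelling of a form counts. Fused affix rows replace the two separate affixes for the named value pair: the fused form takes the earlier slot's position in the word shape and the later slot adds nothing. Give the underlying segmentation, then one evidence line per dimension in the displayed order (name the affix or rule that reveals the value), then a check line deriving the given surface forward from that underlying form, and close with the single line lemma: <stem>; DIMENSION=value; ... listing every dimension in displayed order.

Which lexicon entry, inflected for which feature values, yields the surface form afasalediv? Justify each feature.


underlying: a-fasal-e-duv
MOD=ne - signalled by the affix -e
TOR=lu - signalled by the affix -duv
CLASS=ma - signalled by the affix a-
check: afasaleduv -> afasaleduv -> afasaleduv -> afasalediv -> afasalediv
lemma: fasal; MOD=ne; TOR=lu; CLASS=ma


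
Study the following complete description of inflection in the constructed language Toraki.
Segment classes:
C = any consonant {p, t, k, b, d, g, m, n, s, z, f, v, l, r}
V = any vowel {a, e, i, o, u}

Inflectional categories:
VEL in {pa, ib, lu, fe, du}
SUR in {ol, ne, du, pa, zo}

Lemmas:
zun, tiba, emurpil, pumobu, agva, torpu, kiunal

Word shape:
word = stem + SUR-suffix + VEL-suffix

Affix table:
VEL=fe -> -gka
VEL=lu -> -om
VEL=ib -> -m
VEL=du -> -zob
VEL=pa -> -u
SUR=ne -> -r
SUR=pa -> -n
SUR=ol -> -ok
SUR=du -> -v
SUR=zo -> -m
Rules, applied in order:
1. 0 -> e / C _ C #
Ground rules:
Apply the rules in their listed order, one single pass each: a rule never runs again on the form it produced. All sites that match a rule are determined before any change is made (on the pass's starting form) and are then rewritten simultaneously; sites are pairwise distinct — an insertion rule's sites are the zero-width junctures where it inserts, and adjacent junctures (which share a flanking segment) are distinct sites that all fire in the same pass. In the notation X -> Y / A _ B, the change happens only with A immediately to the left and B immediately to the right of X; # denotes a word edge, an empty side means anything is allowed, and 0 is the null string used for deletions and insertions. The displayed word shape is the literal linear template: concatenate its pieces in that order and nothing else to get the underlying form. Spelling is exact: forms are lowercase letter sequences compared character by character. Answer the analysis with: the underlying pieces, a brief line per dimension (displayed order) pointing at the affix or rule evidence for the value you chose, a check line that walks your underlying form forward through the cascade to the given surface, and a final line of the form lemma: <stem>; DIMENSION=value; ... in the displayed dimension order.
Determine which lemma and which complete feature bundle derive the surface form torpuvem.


underlying: torpu-v-m
VEL=ib - signalled by the affix -m
SUR=du - signalled by the affix -v
check: torpuvm -> torpuvem
lemma: torpu; VEL=ib; SUR=du


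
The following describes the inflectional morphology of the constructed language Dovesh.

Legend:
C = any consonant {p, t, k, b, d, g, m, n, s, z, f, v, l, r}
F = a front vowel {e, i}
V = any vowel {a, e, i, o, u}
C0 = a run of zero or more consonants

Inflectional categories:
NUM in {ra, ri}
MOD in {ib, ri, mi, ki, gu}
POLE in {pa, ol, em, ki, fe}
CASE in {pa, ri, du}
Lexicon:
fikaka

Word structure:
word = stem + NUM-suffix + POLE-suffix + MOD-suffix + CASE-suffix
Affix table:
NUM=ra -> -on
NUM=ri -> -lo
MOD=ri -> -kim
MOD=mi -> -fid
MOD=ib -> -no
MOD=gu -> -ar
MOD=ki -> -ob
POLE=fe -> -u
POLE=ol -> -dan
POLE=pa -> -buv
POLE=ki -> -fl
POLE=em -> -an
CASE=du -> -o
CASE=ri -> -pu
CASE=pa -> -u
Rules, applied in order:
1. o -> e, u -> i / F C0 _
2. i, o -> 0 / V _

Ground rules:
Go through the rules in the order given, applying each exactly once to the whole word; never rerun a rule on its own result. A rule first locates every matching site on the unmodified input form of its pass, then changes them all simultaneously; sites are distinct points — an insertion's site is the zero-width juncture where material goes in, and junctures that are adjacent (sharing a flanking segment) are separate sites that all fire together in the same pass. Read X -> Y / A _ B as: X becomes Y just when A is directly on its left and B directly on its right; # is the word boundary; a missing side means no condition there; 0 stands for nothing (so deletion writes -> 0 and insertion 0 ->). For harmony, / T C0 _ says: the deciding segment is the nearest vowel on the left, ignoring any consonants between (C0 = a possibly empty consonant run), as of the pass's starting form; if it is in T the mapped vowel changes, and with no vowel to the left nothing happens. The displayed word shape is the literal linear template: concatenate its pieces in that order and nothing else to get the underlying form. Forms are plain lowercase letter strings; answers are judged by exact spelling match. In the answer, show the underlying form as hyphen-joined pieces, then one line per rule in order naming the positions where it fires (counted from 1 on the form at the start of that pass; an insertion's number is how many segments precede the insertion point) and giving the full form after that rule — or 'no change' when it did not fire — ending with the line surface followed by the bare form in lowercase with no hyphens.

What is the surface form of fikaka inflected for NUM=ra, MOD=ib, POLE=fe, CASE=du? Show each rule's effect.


underlying: fikaka-on-u-no-o
1. o -> e, u -> i / F C0 _: no change
2. i, o -> 0 / V _: fires at position(s) 7, 12: fikakanuno
surface: fikakanuno


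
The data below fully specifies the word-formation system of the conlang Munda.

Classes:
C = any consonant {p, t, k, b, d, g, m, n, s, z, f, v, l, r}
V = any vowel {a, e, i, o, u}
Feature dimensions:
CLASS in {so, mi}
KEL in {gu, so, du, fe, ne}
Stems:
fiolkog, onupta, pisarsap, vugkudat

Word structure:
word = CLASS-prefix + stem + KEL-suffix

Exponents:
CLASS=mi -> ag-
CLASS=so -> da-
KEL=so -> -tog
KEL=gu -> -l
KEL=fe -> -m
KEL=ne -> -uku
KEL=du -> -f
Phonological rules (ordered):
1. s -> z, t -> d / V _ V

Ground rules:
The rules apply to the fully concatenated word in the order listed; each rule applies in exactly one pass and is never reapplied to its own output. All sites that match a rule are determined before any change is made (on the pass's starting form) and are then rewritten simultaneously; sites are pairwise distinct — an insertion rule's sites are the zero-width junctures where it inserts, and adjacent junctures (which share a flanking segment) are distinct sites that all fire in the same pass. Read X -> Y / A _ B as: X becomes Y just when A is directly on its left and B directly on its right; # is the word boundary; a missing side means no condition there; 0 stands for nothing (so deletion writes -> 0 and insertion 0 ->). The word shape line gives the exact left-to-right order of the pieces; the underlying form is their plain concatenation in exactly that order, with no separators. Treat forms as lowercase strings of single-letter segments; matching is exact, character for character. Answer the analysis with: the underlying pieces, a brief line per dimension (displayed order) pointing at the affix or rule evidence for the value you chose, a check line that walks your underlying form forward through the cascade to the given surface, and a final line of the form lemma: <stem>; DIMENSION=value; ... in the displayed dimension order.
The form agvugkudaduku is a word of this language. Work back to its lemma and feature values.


underlying: ag-vugkudat-uku
CLASS=mi - signalled by the affix ag-
KEL=ne - signalled by the affix -uku
check: agvugkudatuku -> agvugkudaduku
lemma: vugkudat; CLASS=mi; KEL=ne


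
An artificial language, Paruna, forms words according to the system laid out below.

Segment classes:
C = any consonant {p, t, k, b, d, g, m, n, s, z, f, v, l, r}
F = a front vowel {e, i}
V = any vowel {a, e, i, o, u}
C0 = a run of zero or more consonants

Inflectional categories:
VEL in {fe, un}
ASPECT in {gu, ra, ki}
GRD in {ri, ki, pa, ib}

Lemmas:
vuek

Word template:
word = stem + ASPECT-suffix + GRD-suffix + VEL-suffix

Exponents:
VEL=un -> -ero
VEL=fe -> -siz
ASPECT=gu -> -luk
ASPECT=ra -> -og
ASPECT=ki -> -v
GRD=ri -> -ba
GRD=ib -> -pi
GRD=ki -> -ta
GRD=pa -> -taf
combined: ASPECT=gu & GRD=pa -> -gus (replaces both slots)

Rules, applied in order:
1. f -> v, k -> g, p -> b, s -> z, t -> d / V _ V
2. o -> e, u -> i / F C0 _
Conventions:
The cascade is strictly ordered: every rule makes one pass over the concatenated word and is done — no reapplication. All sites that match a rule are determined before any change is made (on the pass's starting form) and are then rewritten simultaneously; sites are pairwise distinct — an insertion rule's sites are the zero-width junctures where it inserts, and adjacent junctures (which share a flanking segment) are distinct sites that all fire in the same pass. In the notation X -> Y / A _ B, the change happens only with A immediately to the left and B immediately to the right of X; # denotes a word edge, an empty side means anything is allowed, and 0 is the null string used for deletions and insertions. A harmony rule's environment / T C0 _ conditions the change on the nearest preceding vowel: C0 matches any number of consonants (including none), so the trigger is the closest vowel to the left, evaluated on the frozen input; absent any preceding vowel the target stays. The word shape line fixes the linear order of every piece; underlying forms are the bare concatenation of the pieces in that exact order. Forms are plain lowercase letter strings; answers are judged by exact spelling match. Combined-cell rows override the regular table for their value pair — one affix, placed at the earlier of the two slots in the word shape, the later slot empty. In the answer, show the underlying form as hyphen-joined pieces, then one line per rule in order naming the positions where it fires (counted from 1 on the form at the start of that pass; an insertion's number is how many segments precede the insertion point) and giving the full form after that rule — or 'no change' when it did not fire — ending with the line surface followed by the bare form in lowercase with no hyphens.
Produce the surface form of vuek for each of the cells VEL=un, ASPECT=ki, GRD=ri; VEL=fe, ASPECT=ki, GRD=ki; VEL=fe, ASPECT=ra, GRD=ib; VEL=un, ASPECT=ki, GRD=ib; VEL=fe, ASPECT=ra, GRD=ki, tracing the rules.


cell VEL=un, ASPECT=ki, GRD=ri:
underlying: vuek-v-ba-ero
1. f -> v, k -> g, p -> b, s -> z, t -> d / V _ V: no change
2. o -> e, u -> i / F C0 _: fires at position(s) 10: vuekvbaere
surface: vuekvbaere

cell VEL=fe, ASPECT=ki, GRD=ki:
underlying: vuek-v-ta-siz
1. f -> v, k -> g, p -> b, s -> z, t -> d / V _ V: fires at position(s) 8: vuekvtaziz
2. o -> e, u -> i / F C0 _: no change
surface: vuekvtaziz

cell VEL=fe, ASPECT=ra, GRD=ib:
underlying: vuek-og-pi-siz
1. f -> v, k -> g, p -> b, s -> z, t -> d / V _ V: fires at position(s) 4, 9: vuegogpiziz
2. o -> e, u -> i / F C0 _: fires at position(s) 5: vuegegpiziz
surface: vuegegpiziz

cell VEL=un, ASPECT=ki, GRD=ib:
underlying: vuek-v-pi-ero
1. f -> v, k -> g, p -> b, s -> z, t -> d / V _ V: no change
2. o -> e, u -> i / F C0 _: fires at position(s) 10: vuekvpiere
surface: vuekvpiere

cell VEL=fe, ASPECT=ra, GRD=ki:
underlying: vuek-og-ta-siz
1. f -> v, k -> g, p -> b, s -> z, t -> d / V _ V: fires at position(s) 4, 9: vuegogtaziz
2. o -> e, u -> i / F C0 _: fires at position(s) 5: vuegegtaziz
surface: vuegegtaziz


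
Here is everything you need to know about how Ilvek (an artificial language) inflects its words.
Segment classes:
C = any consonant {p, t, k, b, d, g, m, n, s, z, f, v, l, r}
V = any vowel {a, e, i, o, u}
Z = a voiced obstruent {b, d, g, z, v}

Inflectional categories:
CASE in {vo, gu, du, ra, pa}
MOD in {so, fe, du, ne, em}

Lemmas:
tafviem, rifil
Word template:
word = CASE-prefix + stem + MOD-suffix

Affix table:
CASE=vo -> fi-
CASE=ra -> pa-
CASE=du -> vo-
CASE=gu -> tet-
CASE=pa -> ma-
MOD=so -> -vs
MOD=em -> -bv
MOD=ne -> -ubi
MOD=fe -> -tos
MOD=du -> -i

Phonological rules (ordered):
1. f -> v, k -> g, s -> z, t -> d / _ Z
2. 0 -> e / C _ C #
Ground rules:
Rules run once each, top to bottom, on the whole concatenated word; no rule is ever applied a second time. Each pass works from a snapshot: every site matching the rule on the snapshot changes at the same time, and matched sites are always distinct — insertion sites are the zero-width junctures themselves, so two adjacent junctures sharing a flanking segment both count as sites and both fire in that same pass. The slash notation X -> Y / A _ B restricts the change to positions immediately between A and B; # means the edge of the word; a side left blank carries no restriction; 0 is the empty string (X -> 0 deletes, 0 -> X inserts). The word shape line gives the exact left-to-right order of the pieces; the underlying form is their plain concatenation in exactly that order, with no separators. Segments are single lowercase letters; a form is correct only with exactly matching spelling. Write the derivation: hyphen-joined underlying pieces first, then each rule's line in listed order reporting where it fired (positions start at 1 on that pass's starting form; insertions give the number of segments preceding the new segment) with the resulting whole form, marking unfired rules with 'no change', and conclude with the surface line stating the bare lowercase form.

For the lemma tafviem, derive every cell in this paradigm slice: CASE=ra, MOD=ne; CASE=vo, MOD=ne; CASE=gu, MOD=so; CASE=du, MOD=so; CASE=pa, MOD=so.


cell CASE=ra, MOD=ne:
underlying: pa-tafviem-ubi
1. f -> v, k -> g, s -> z, t -> d / _ Z: fires at position(s) 5: patavviemubi
2. 0 -> e / C _ C #: no change
surface: patavviemubi

cell CASE=vo, MOD=ne:
underlying: fi-tafviem-ubi
1. f -> v, k -> g, s -> z, t -> d / _ Z: fires at position(s) 5: fitavviemubi
2. 0 -> e / C _ C #: no change
surface: fitavviemubi

cell CASE=gu, MOD=so:
underlying: tet-tafviem-vs
1. f -> v, k -> g, s -> z, t -> d / _ Z: fires at position(s) 6: tettavviemvs
2. 0 -> e / C _ C #: inserts after position(s) 11: tettavviemves
surface: tettavviemves

cell CASE=du, MOD=so:
underlying: vo-tafviem-vs
1. f -> v, k -> g, s -> z, t -> d / _ Z: fires at position(s) 5: votavviemvs
2. 0 -> e / C _ C #: inserts after position(s) 10: votavviemves
surface: votavviemves

cell CASE=pa, MOD=so:
underlying: ma-tafviem-vs
1. f -> v, k -> g, s -> z, t -> d / _ Z: fires at position(s) 5: matavviemvs
2. 0 -> e / C _ C #: inserts after position(s) 10: matavviemves
surface: matavviemves


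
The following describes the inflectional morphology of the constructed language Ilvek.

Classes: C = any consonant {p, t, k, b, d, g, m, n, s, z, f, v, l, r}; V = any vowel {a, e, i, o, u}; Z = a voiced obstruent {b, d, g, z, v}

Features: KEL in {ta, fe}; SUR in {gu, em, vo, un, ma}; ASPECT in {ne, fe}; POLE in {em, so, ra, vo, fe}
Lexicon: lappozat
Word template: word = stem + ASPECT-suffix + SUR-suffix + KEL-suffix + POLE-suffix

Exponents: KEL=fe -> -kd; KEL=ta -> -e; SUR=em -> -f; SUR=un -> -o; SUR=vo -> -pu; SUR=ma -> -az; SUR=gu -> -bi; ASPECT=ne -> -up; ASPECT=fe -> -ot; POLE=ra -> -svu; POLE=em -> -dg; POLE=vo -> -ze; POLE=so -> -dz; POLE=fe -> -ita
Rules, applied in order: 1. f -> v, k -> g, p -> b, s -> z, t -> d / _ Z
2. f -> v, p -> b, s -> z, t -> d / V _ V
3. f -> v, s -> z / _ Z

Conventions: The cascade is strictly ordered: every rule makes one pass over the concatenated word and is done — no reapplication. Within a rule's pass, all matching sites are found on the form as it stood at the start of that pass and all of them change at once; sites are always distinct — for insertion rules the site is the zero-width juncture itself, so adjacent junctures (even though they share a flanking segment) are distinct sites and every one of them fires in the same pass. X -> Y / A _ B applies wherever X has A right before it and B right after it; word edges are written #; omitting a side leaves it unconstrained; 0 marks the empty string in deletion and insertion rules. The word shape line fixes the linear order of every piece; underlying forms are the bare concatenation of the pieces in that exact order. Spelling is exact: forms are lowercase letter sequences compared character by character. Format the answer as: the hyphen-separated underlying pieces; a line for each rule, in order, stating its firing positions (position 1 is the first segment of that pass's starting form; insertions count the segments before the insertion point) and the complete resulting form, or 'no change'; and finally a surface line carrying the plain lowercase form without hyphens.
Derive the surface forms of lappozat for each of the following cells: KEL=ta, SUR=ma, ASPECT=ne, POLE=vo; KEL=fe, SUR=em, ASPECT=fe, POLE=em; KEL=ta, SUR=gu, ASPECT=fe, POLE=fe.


cell KEL=ta, SUR=ma, ASPECT=ne, POLE=vo:
underlying: lappozat-up-az-e-ze
1. f -> v, k -> g, p -> b, s -> z, t -> d / _ Z: no change
2. f -> v, p -> b, s -> z, t -> d / V _ V: fires at position(s) 8, 10: lappozadubazeze
3. f -> v, s -> z / _ Z: no change
surface: lappozadubazeze

cell KEL=fe, SUR=em, ASPECT=fe, POLE=em:
underlying: lappozat-ot-f-kd-dg
1. f -> v, k -> g, p -> b, s -> z, t -> d / _ Z: fires at position(s) 12: lappozatotfgddg
2. f -> v, p -> b, s -> z, t -> d / V _ V: fires at position(s) 8: lappozadotfgddg
3. f -> v, s -> z / _ Z: fires at position(s) 11: lappozadotvgddg
surface: lappozadotvgddg

cell KEL=ta, SUR=gu, ASPECT=fe, POLE=fe:
underlying: lappozat-ot-bi-e-ita
1. f -> v, k -> g, p -> b, s -> z, t -> d / _ Z: fires at position(s) 10: lappozatodbieita
2. f -> v, p -> b, s -> z, t -> d / V _ V: fires at position(s) 8, 15: lappozadodbieida
3. f -> v, s -> z / _ Z: no change
surface: lappozadodbieida


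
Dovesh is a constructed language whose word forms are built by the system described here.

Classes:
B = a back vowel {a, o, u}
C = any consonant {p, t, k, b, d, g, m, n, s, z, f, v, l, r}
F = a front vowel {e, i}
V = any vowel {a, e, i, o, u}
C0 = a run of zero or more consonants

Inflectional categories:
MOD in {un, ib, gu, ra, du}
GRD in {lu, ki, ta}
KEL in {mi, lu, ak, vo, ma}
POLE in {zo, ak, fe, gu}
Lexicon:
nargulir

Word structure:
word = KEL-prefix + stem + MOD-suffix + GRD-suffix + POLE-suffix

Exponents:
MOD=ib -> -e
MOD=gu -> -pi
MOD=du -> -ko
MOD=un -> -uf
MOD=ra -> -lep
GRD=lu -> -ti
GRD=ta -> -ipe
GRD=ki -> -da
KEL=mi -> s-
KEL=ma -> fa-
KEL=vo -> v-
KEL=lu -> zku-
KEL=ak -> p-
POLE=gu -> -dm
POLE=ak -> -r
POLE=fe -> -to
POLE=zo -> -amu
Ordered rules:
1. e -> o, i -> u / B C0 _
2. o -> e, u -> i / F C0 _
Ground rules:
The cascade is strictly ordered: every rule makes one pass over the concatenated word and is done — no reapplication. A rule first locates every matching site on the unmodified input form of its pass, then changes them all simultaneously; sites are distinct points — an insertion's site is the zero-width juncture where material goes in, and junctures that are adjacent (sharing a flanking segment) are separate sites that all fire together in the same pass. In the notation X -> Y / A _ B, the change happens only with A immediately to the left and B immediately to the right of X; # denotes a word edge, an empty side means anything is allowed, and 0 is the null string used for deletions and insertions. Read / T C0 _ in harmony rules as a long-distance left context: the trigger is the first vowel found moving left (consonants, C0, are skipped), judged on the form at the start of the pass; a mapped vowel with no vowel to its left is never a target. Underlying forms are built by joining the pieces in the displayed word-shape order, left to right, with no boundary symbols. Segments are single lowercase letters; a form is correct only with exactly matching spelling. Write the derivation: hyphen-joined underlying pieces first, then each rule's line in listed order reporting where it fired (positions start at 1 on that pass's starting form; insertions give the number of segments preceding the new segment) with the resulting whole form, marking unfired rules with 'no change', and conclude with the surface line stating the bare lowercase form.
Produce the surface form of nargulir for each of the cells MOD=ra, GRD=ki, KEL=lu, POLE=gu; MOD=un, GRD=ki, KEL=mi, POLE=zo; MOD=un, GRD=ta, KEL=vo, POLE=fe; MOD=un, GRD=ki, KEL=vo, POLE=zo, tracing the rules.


cell MOD=ra, GRD=ki, KEL=lu, POLE=gu:
underlying: zku-nargulir-lep-da-dm
1. e -> o, i -> u / B C0 _: fires at position(s) 10: zkunargulurlepdadm
2. o -> e, u -> i / F C0 _: no change
surface: zkunargulurlepdadm

cell MOD=un, GRD=ki, KEL=mi, POLE=zo:
underlying: s-nargulir-uf-da-amu
1. e -> o, i -> u / B C0 _: fires at position(s) 8: snargulurufdaamu
2. o -> e, u -> i / F C0 _: no change
surface: snargulurufdaamu

cell MOD=un, GRD=ta, KEL=vo, POLE=fe:
underlying: v-nargulir-uf-ipe-to
1. e -> o, i -> u / B C0 _: fires at position(s) 8, 12: vnargulurufupeto
2. o -> e, u -> i / F C0 _: fires at position(s) 16: vnargulurufupete
surface: vnargulurufupete

cell MOD=un, GRD=ki, KEL=vo, POLE=zo:
underlying: v-nargulir-uf-da-amu
1. e -> o, i -> u / B C0 _: fires at position(s) 8: vnargulurufdaamu
2. o -> e, u -> i / F C0 _: no change
surface: vnargulurufdaamu


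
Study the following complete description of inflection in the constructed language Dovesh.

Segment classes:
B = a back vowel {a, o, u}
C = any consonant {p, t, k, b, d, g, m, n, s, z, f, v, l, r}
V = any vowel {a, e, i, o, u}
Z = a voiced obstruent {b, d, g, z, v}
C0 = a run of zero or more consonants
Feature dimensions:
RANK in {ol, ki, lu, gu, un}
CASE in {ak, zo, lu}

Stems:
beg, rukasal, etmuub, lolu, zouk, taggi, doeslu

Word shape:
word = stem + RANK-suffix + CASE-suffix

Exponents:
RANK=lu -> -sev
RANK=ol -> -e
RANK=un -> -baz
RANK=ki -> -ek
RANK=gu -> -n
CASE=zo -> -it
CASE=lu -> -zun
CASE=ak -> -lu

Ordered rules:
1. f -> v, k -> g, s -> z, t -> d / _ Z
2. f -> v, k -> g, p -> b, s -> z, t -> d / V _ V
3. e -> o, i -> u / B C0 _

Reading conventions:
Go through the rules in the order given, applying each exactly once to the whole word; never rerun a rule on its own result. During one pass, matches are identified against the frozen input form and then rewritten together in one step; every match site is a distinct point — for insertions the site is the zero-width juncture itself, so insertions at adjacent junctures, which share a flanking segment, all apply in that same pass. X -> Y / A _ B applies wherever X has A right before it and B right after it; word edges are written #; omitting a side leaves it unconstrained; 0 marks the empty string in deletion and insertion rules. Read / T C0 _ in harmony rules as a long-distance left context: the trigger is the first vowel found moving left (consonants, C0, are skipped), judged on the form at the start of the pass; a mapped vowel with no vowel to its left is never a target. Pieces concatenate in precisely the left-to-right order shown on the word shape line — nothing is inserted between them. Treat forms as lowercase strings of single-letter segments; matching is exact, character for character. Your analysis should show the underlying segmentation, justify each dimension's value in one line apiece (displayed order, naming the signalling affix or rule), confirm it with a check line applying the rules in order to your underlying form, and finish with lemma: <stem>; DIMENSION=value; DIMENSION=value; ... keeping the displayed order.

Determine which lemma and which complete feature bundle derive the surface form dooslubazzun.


underlying: doeslu-baz-zun
RANK=un - signalled by the affix -baz
CASE=lu - signalled by the affix -zun
check: doeslubazzun -> doeslubazzun -> doeslubazzun -> dooslubazzun
lemma: doeslu; RANK=un; CASE=lu
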